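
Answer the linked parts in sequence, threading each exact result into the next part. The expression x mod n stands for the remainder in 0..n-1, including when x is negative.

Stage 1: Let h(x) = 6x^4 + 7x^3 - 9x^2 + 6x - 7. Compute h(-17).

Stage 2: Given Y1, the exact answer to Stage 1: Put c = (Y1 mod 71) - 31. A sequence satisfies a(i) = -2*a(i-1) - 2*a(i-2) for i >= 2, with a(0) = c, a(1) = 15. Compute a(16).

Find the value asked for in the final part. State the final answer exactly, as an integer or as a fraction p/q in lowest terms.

Stage 1: 6*(-17)^4 + 7*(-17)^3 - 9*(-17)^2 + 6*(-17)^1 - 7 = (501126) + (-34391) + (-2601) + (-102) + (-7) = 464025; answer 464025
Stage 2: Y1 = 464025; c = 9; a(2) = -2*(15) - 2*(9) = -48; iterating: a(2)=-48, a(3)=66, a(4)=-36, a(5)=-60, a(6)=192, a(7)=-264, a(8)=144, a(9)=240, a(10)=-768, a(11)=1056, a(12)=-576, a(13)=-960, a(14)=3072, a(15)=-4224, a(16)=2304; answer 2304

2304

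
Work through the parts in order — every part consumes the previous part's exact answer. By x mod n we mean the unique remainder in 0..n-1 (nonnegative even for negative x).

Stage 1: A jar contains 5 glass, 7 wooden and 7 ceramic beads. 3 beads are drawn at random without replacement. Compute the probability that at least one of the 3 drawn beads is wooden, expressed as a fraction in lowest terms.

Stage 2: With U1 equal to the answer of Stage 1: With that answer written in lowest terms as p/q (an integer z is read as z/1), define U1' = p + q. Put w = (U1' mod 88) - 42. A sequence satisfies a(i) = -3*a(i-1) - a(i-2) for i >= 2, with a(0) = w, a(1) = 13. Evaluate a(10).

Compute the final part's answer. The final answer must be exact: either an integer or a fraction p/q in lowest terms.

-98281

Stage 1: total draws C(19,3) = 969; complement C(12,3) = 220; favorable 969 - 220 = 749; P = 749/969; answer 749/969
Stage 2: U1 = 749/969; threaded value p + q = 1718; w = 4; a(2) = -3*(13) - 1*(4) = -43; iterating: a(2)=-43, a(3)=116, a(4)=-305, a(5)=799, a(6)=-2092, a(7)=5477, a(8)=-14339, a(9)=37540, a(10)=-98281; answer -98281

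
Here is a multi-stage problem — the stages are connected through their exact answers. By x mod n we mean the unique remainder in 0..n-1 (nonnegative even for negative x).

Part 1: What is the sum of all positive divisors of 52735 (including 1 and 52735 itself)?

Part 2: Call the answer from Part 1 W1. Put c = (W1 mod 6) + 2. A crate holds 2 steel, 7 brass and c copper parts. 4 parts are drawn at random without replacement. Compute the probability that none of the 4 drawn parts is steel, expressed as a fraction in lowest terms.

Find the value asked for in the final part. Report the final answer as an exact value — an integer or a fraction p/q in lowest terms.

21/55

Part 1: 52735 = 5 * 53 * 199; sigma = (1 + 5) * (1 + 53) * (1 + 199) = 6 * 54 * 200 = 64800; answer 64800
Part 2: W1 = 64800; c = 2; total draws C(11,4) = 330; favorable C(9,4) = 126; P = 21/55; answer 21/55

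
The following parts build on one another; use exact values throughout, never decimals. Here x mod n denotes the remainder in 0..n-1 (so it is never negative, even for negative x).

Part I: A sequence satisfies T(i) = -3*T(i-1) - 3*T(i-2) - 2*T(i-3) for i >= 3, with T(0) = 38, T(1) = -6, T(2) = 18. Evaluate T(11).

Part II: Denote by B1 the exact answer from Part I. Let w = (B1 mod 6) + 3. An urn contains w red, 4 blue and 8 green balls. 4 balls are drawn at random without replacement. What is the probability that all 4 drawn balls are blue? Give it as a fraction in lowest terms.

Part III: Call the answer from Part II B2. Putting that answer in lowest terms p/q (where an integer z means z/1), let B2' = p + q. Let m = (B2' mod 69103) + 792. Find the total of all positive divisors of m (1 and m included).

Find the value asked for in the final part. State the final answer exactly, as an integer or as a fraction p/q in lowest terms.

3528

Part I: T(3) = -3*(18) - 3*(-6) - 2*(38) = -112; iterating: T(3)=-112, T(4)=294, T(5)=-582, T(6)=1088, T(7)=-2106, T(8)=4218, T(9)=-8512, T(10)=17094, T(11)=-34182; answer -34182
Part II: B1 = -34182; w = 3; total draws C(15,4) = 1365; favorable C(4,4) = 1; P = 1/1365; answer 1/1365
Part III: B2 = 1/1365; threaded value p + q = 1366; m = 2158; 2158 = 2 * 13 * 83; sigma = (1 + 2) * (1 + 13) * (1 + 83) = 3 * 14 * 84 = 3528; answer 3528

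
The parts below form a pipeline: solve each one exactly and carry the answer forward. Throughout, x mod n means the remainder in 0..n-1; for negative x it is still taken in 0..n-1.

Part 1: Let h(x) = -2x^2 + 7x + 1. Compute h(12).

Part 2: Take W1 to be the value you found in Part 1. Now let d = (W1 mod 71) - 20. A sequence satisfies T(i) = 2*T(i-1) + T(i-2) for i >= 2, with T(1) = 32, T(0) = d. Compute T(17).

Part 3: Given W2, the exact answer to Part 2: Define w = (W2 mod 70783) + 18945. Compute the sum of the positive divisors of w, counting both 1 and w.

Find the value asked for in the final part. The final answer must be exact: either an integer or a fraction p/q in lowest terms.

89250

Part 1: -2*(12)^2 + 7*(12)^1 + 1 = (-288) + (84) + (1) = -203; answer -203
Part 2: W1 = -203; d = -10; T(2) = 2*(32) + 1*(-10) = 54; iterating: T(2)=54, T(3)=140, T(4)=334, T(5)=808, T(6)=1950, T(7)=4708, T(8)=11366, T(9)=27440, T(10)=66246, T(11)=159932, T(12)=386110, T(13)=932152, T(14)=2250414, T(15)=5432980, T(16)=13116374, T(17)=31665728; answer 31665728
Part 3: W2 = 31665728; w = 44672; 44672 = 2^7 * 349; sigma = (1 + 2 + 4 + 8 + 16 + 32 + 64 + 128) * (1 + 349) = 255 * 350 = 89250; answer 89250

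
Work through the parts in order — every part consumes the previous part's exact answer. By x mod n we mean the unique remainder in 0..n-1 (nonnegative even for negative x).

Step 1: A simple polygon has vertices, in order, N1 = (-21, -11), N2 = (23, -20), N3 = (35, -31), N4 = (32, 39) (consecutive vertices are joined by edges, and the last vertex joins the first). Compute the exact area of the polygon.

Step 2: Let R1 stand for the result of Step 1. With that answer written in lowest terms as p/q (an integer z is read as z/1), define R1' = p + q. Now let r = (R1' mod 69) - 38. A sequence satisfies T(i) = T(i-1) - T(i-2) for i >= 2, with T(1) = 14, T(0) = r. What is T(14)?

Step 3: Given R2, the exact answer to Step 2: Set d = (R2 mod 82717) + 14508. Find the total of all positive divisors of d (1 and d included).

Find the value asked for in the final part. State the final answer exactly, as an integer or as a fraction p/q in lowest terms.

Step 1: cross terms: (-21*-20 - 23*-11)=673, (23*-31 - 35*-20)=-13, (35*39 - 32*-31)=2357, (32*-11 - -21*39)=467; twice the area = |3484| = 3484; area = 1742; answer 1742
Step 2: R1 = 1742; threaded value p + q = 1743; r = -20; T(2) = 1*(14) - 1*(-20) = 34; iterating: T(2)=34, T(3)=20, T(4)=-14, T(5)=-34, T(6)=-20, T(7)=14, T(8)=34, T(9)=20, T(10)=-14, T(11)=-34, T(12)=-20, T(13)=14, T(14)=34; answer 34
Step 3: R2 = 34; d = 14542; 14542 = 2 * 11 * 661; sigma = (1 + 2) * (1 + 11) * (1 + 661) = 3 * 12 * 662 = 23832; answer 23832

23832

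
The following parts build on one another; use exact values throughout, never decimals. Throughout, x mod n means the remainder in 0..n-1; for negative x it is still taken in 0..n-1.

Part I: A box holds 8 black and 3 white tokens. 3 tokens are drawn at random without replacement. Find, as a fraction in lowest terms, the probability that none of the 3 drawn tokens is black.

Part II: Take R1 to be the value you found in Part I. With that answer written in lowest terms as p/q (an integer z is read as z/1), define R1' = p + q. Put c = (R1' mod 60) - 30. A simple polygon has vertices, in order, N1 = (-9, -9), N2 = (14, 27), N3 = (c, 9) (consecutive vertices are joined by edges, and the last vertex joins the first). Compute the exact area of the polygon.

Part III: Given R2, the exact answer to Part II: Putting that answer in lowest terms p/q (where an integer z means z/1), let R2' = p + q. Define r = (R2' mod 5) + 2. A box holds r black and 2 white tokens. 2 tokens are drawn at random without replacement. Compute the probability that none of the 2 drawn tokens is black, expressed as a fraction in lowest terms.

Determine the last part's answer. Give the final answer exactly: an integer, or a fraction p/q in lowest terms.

Part I: total draws C(11,3) = 165; favorable C(3,3) = 1; P = 1/165; answer 1/165
Part II: R1 = 1/165; threaded value p + q = 166; c = 16; cross terms: (-9*27 - 14*-9)=-117, (14*9 - 16*27)=-306, (16*-9 - -9*9)=-63; twice the area = |-486| = 486; area = 243; answer 243
Part III: R2 = 243; threaded value p + q = 244; r = 6; total draws C(8,2) = 28; favorable C(2,2) = 1; P = 1/28; answer 1/28

1/28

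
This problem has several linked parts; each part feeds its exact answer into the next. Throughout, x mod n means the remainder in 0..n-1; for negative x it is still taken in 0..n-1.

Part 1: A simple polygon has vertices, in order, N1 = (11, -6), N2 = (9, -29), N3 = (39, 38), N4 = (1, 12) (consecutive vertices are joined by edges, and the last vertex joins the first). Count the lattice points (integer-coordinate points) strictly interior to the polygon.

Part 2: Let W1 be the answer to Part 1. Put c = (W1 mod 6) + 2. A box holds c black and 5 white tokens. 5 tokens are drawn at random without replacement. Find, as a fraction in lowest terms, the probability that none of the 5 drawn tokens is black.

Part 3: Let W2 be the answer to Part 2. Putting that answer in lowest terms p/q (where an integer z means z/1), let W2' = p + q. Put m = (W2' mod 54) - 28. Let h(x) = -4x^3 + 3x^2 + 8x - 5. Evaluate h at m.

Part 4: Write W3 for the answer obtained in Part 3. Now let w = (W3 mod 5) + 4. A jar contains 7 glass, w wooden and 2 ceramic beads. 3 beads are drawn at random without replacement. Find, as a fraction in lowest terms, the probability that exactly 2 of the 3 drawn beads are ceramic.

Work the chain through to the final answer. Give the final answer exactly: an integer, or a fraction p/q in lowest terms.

Part 1: cross terms: (11*-29 - 9*-6)=-265, (9*38 - 39*-29)=1473, (39*12 - 1*38)=430, (1*-6 - 11*12)=-138; twice the area = |1500| = 1500; area = 750; boundary points = 1 + 1 + 2 + 2 = 6; strictly interior points = area - boundary/2 + 1 = 748; answer 748
Part 2: W1 = 748; c = 6; total draws C(11,5) = 462; favorable C(5,5) = 1; P = 1/462; answer 1/462
Part 3: W2 = 1/462; threaded value p + q = 463; m = 3; -4*(3)^3 + 3*(3)^2 + 8*(3)^1 - 5 = (-108) + (27) + (24) + (-5) = -62; answer -62
Part 4: W3 = -62; w = 7; total draws C(16,3) = 560; favorable C(2,2)*C(14,1) = 14; P = 1/40; answer 1/40

1/40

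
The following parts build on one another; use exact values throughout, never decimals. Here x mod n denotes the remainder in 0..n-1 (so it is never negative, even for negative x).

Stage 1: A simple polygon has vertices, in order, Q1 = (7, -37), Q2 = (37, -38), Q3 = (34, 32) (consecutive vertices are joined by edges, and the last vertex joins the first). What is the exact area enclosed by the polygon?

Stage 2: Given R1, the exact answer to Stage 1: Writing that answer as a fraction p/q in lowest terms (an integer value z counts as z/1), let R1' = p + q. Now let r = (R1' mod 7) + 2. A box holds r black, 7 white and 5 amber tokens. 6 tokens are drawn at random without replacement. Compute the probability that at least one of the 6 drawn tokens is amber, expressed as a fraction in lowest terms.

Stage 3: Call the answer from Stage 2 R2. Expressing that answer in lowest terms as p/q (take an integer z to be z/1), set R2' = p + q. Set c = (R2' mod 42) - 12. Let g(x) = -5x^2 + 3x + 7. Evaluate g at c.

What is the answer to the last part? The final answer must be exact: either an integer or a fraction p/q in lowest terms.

5

Stage 1: cross terms: (7*-38 - 37*-37)=1103, (37*32 - 34*-38)=2476, (34*-37 - 7*32)=-1482; twice the area = |2097| = 2097; area = 2097/2; answer 2097/2
Stage 2: R1 = 2097/2; threaded value p + q = 2099; r = 8; total draws C(20,6) = 38760; complement C(15,6) = 5005; favorable 38760 - 5005 = 33755; P = 6751/7752; answer 6751/7752
Stage 3: R2 = 6751/7752; threaded value p + q = 14503; c = 1; -5*(1)^2 + 3*(1)^1 + 7 = (-5) + (3) + (7) = 5; answer 5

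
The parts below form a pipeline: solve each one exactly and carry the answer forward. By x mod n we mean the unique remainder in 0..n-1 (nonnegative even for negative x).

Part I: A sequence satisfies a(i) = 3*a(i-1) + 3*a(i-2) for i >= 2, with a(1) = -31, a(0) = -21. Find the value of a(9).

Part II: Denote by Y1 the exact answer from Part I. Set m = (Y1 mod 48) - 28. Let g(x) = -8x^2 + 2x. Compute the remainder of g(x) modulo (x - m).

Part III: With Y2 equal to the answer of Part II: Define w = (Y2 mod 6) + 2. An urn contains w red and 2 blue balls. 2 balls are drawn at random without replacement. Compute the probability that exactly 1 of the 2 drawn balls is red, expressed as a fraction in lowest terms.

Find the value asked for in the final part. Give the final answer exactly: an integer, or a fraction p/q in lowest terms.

Part I: a(2) = 3*(-31) + 3*(-21) = -156; iterating: a(2)=-156, a(3)=-561, a(4)=-2151, a(5)=-8136, a(6)=-30861, a(7)=-116991, a(8)=-443556, a(9)=-1681641; answer -1681641
Part II: Y1 = -1681641; m = 11; remainder = value at the root: -8*(11)^2 + 2*(11)^1 = (-968) + (22) = -946; answer -946
Part III: Y2 = -946; w = 4; total draws C(6,2) = 15; favorable C(4,1)*C(2,1) = 8; P = 8/15; answer 8/15

8/15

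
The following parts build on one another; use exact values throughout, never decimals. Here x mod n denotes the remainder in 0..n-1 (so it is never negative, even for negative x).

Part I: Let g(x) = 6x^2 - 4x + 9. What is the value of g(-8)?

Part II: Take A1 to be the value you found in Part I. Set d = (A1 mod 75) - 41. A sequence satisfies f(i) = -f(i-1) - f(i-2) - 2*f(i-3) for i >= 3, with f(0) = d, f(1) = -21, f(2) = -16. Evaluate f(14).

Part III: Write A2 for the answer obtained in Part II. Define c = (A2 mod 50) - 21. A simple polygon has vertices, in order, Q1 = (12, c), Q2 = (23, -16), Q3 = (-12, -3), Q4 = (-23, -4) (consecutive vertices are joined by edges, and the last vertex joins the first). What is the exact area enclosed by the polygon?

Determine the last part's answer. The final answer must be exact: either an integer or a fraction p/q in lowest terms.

Part I: 6*(-8)^2 - 4*(-8)^1 + 9 = (384) + (32) + (9) = 425; answer 425
Part II: A1 = 425; d = 9; f(3) = -1*(-16) - 1*(-21) - 2*(9) = 19; iterating: f(3)=19, f(4)=39, f(5)=-26, f(6)=-51, f(7)=-1, f(8)=104, f(9)=-1, f(10)=-101, f(11)=-106, f(12)=209, f(13)=99, f(14)=-96; answer -96
Part III: A2 = -96; c = -17; cross terms: (12*-16 - 23*-17)=199, (23*-3 - -12*-16)=-261, (-12*-4 - -23*-3)=-21, (-23*-17 - 12*-4)=439; twice the area = |356| = 356; area = 178; answer 178

178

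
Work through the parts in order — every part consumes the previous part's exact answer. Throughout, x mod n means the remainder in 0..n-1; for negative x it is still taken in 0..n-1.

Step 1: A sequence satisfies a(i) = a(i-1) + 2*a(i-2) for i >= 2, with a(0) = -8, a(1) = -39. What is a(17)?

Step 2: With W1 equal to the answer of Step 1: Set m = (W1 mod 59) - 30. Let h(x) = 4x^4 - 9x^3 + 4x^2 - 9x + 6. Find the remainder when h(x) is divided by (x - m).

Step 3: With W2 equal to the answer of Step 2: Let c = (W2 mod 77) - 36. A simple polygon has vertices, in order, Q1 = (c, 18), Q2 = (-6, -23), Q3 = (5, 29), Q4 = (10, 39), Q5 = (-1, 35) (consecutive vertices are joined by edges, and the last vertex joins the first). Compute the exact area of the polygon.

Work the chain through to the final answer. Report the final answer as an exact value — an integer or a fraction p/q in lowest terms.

1717/2

Step 1: a(2) = 1*(-39) + 2*(-8) = -55; iterating: a(2)=-55, a(3)=-133, a(4)=-243, a(5)=-509, a(6)=-995, a(7)=-2013, a(8)=-4003, a(9)=-8029, a(10)=-16035, a(11)=-32093, a(12)=-64163, a(13)=-128349, a(14)=-256675, a(15)=-513373, a(16)=-1026723, a(17)=-2053469; answer -2053469
Step 2: W1 = -2053469; m = -4; remainder = value at the root: 4*(-4)^4 - 9*(-4)^3 + 4*(-4)^2 - 9*(-4)^1 + 6 = (1024) + (576) + (64) + (36) + (6) = 1706; answer 1706
Step 3: W2 = 1706; c = -24; cross terms: (-24*-23 - -6*18)=660, (-6*29 - 5*-23)=-59, (5*39 - 10*29)=-95, (10*35 - -1*39)=389, (-1*18 - -24*35)=822; twice the area = |1717| = 1717; area = 1717/2; answer 1717/2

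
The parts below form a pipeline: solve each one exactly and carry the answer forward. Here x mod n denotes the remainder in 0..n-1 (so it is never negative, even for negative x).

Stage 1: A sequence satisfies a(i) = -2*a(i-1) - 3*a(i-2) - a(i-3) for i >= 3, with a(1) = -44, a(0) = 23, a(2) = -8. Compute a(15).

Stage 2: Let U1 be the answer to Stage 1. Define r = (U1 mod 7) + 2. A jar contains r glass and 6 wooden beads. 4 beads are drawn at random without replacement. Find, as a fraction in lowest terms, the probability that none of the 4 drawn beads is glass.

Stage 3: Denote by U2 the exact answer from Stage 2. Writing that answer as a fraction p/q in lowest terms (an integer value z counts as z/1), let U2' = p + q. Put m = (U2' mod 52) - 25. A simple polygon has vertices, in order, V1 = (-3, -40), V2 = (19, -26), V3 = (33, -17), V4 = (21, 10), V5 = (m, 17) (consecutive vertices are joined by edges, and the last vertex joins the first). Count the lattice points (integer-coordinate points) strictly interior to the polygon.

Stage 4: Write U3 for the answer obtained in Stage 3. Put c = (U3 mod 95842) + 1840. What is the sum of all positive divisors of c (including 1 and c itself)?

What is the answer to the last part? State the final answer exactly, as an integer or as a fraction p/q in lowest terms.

Stage 1: a(3) = -2*(-8) - 3*(-44) - 1*(23) = 125; iterating: a(3)=125, a(4)=-182, a(5)=-3, a(6)=427, a(7)=-663, a(8)=48, a(9)=1466, a(10)=-2413, a(11)=380, a(12)=5013, a(13)=-8753, a(14)=2087, a(15)=17072; answer 17072
Stage 2: U1 = 17072; r = 8; total draws C(14,4) = 1001; favorable C(6,4) = 15; P = 15/1001; answer 15/1001
Stage 3: U2 = 15/1001; threaded value p + q = 1016; m = 3; cross terms: (-3*-26 - 19*-40)=838, (19*-17 - 33*-26)=535, (33*10 - 21*-17)=687, (21*17 - 3*10)=327, (3*-40 - -3*17)=-69; twice the area = |2318| = 2318; area = 1159; boundary points = 2 + 1 + 3 + 1 + 3 = 10; strictly interior points = area - boundary/2 + 1 = 1155; answer 1155
Stage 4: U3 = 1155; c = 2995; 2995 = 5 * 599; sigma = (1 + 5) * (1 + 599) = 6 * 600 = 3600; answer 3600

3600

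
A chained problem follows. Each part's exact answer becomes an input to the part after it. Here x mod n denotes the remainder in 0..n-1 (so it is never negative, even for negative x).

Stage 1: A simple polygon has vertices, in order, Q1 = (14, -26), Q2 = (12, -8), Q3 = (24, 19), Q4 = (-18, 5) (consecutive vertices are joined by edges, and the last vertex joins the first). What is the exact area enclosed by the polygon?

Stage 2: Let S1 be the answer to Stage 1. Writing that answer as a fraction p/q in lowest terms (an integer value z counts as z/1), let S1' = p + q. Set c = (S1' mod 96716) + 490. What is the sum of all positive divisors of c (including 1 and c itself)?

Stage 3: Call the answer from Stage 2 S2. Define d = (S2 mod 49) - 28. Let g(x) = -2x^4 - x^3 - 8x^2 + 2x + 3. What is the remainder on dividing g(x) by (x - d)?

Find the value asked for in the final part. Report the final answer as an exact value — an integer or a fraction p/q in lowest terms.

-383268

Stage 1: cross terms: (14*-8 - 12*-26)=200, (12*19 - 24*-8)=420, (24*5 - -18*19)=462, (-18*-26 - 14*5)=398; twice the area = |1480| = 1480; area = 740; answer 740
Stage 2: S1 = 740; threaded value p + q = 741; c = 1231; 1231 is prime, so its only divisors are 1 and 1231; sigma = 1 + 1231 = 1232; answer 1232
Stage 3: S2 = 1232; d = -21; remainder = value at the root: -2*(-21)^4 - 1*(-21)^3 - 8*(-21)^2 + 2*(-21)^1 + 3 = (-388962) + (9261) + (-3528) + (-42) + (3) = -383268; answer -383268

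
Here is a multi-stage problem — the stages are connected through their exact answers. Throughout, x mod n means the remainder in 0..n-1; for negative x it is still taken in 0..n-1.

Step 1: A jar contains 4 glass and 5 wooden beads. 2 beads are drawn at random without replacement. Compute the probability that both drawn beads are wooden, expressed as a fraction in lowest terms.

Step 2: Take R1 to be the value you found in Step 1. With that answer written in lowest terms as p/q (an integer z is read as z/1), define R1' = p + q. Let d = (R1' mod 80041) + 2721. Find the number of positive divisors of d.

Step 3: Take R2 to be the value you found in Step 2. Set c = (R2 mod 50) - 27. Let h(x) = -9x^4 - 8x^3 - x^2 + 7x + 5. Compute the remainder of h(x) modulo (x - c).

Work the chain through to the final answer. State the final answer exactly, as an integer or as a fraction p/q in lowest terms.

-121314

Step 1: total draws C(9,2) = 36; favorable C(5,2) = 10; P = 5/18; answer 5/18
Step 2: R1 = 5/18; threaded value p + q = 23; d = 2744; 2744 = 2^3 * 7^3; number of divisors = (3+1) * (3+1) = 16; answer 16
Step 3: R2 = 16; c = -11; remainder = value at the root: -9*(-11)^4 - 8*(-11)^3 - 1*(-11)^2 + 7*(-11)^1 + 5 = (-131769) + (10648) + (-121) + (-77) + (5) = -121314; answer -121314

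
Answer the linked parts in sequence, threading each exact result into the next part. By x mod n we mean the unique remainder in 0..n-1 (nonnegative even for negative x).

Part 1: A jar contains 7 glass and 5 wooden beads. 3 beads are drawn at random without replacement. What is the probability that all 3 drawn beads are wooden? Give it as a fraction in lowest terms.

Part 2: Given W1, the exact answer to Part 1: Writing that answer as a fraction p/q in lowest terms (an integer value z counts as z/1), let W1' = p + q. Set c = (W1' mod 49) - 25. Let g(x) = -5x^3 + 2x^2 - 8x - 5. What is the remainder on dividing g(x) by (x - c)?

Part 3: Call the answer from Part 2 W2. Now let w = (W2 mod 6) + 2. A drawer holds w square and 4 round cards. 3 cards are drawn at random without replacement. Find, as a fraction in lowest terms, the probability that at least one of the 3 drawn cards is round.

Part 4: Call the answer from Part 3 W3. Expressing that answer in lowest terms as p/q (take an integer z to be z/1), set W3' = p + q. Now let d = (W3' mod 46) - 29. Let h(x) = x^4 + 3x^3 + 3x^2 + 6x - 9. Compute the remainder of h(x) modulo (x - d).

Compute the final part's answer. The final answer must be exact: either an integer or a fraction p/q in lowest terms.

Part 1: total draws C(12,3) = 220; favorable C(5,3) = 10; P = 1/22; answer 1/22
Part 2: W1 = 1/22; threaded value p + q = 23; c = -2; remainder = value at the root: -5*(-2)^3 + 2*(-2)^2 - 8*(-2)^1 - 5 = (40) + (8) + (16) + (-5) = 59; answer 59
Part 3: W2 = 59; w = 7; total draws C(11,3) = 165; complement C(7,3) = 35; favorable 165 - 35 = 130; P = 26/33; answer 26/33
Part 4: W3 = 26/33; threaded value p + q = 59; d = -16; remainder = value at the root: 1*(-16)^4 + 3*(-16)^3 + 3*(-16)^2 + 6*(-16)^1 - 9 = (65536) + (-12288) + (768) + (-96) + (-9) = 53911; answer 53911

53911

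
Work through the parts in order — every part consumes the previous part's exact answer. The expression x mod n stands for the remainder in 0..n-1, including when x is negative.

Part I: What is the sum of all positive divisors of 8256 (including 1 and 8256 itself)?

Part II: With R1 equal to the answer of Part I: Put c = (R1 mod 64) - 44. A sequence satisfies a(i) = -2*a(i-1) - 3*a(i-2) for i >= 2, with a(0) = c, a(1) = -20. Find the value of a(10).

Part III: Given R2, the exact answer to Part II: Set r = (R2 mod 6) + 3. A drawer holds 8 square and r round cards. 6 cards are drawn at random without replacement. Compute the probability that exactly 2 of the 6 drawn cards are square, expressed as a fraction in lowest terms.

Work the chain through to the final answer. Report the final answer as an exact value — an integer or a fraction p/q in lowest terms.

Part I: 8256 = 2^6 * 3 * 43; sigma = (1 + 2 + 4 + 8 + 16 + 32 + 64) * (1 + 3) * (1 + 43) = 127 * 4 * 44 = 22352; answer 22352
Part II: R1 = 22352; c = -28; a(2) = -2*(-20) - 3*(-28) = 124; iterating: a(2)=124, a(3)=-188, a(4)=4, a(5)=556, a(6)=-1124, a(7)=580, a(8)=2212, a(9)=-6164, a(10)=5692; answer 5692
Part III: R2 = 5692; r = 7; total draws C(15,6) = 5005; favorable C(8,2)*C(7,4) = 980; P = 28/143; answer 28/143

28/143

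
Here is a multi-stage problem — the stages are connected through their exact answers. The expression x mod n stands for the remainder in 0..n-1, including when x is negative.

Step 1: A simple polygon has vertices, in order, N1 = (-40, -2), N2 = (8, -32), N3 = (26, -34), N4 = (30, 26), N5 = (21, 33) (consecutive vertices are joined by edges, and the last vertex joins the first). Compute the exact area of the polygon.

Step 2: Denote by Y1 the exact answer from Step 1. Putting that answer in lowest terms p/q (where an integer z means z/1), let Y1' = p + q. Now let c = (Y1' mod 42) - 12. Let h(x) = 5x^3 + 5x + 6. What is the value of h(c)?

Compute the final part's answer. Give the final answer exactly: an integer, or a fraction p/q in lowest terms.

Step 1: cross terms: (-40*-32 - 8*-2)=1296, (8*-34 - 26*-32)=560, (26*26 - 30*-34)=1696, (30*33 - 21*26)=444, (21*-2 - -40*33)=1278; twice the area = |5274| = 5274; area = 2637; answer 2637
Step 2: Y1 = 2637; threaded value p + q = 2638; c = 22; 5*(22)^3 + 5*(22)^1 + 6 = (53240) + (110) + (6) = 53356; answer 53356

53356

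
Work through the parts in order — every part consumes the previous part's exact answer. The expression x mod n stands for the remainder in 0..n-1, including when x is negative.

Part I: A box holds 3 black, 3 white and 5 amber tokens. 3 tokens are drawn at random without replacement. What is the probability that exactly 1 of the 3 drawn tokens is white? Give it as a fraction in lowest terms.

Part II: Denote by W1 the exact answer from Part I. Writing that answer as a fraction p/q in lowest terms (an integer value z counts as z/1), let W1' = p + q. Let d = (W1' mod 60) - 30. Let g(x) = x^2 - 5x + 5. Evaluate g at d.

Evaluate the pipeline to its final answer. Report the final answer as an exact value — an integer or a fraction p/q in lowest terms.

89

Part I: total draws C(11,3) = 165; favorable C(3,1)*C(8,2) = 84; P = 28/55; answer 28/55
Part II: W1 = 28/55; threaded value p + q = 83; d = -7; 1*(-7)^2 - 5*(-7)^1 + 5 = (49) + (35) + (5) = 89; answer 89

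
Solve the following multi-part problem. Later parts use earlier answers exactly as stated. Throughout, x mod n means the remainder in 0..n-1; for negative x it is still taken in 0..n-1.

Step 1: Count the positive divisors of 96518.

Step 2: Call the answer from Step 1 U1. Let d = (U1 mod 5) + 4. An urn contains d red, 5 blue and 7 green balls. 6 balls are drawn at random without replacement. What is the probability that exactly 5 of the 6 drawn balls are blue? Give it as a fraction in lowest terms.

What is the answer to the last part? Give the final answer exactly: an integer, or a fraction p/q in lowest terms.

Step 1: 96518 = 2 * 48259; number of divisors = (1+1) * (1+1) = 4; answer 4
Step 2: U1 = 4; d = 8; total draws C(20,6) = 38760; favorable C(5,5)*C(15,1) = 15; P = 1/2584; answer 1/2584

1/2584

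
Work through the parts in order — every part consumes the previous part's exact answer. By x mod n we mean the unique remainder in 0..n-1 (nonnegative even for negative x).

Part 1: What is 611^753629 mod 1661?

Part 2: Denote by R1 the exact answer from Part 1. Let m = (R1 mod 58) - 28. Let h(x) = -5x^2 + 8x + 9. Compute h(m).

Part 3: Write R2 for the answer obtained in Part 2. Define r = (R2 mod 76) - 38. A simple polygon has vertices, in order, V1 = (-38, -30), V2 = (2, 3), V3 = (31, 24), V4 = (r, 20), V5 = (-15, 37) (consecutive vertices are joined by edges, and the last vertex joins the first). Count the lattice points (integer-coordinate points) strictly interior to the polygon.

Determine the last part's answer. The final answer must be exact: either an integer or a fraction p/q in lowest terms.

1402

Part 1: squarings mod 1661: 611^1=611, 611^2=1257, 611^4=438, 611^8=829, 611^16=1248, 611^32=1147, 611^64=97, 611^128=1104, 611^256=1303, 611^512=267, 611^1024=1527, 611^2048=1346, 611^4096=1226, 611^8192=1532, 611^16384=31, 611^32768=961, 611^65536=5, 611^131072=25, 611^262144=625, 611^524288=290; 611^753629 = 611^1 * 611^4 * 611^8 * 611^16 * 611^64 * 611^128 * 611^256 * 611^512 * 611^1024 * 611^2048 * 611^4096 * 611^8192 * 611^16384 * 611^65536 * 611^131072 * 611^524288 = 1619 (mod 1661); answer 1619
Part 2: R1 = 1619; m = 25; -5*(25)^2 + 8*(25)^1 + 9 = (-3125) + (200) + (9) = -2916; answer -2916
Part 3: R2 = -2916; r = 10; cross terms: (-38*3 - 2*-30)=-54, (2*24 - 31*3)=-45, (31*20 - 10*24)=380, (10*37 - -15*20)=670, (-15*-30 - -38*37)=1856; twice the area = |2807| = 2807; area = 2807/2; boundary points = 1 + 1 + 1 + 1 + 1 = 5; strictly interior points = area - boundary/2 + 1 = 1402; answer 1402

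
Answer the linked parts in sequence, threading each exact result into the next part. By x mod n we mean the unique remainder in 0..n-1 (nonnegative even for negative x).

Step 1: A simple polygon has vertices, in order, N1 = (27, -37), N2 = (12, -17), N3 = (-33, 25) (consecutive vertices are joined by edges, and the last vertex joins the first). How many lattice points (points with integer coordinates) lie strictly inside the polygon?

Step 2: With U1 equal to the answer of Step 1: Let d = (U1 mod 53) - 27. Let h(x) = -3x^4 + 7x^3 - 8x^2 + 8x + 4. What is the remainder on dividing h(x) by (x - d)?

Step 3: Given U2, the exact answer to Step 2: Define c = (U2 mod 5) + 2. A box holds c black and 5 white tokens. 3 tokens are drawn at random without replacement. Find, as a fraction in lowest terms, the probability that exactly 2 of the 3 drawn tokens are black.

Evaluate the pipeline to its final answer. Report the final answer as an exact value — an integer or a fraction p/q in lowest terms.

Step 1: cross terms: (27*-17 - 12*-37)=-15, (12*25 - -33*-17)=-261, (-33*-37 - 27*25)=546; twice the area = |270| = 270; area = 135; boundary points = 5 + 3 + 2 = 10; strictly interior points = area - boundary/2 + 1 = 131; answer 131
Step 2: U1 = 131; d = -2; remainder = value at the root: -3*(-2)^4 + 7*(-2)^3 - 8*(-2)^2 + 8*(-2)^1 + 4 = (-48) + (-56) + (-32) + (-16) + (4) = -148; answer -148
Step 3: U2 = -148; c = 4; total draws C(9,3) = 84; favorable C(4,2)*C(5,1) = 30; P = 5/14; answer 5/14

5/14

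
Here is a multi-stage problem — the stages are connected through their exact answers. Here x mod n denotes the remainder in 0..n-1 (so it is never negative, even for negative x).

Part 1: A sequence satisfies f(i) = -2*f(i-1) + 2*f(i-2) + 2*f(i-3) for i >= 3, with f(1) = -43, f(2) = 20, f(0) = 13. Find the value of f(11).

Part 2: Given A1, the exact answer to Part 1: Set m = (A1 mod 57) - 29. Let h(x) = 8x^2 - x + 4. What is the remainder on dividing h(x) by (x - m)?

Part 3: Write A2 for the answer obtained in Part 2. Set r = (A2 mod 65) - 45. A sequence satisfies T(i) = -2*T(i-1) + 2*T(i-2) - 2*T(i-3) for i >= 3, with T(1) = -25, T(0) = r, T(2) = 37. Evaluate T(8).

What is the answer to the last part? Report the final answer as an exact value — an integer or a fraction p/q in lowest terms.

24500

Part 1: f(3) = -2*(20) + 2*(-43) + 2*(13) = -100; iterating: f(3)=-100, f(4)=154, f(5)=-468, f(6)=1044, f(7)=-2716, f(8)=6584, f(9)=-16512, f(10)=40760, f(11)=-101376; answer -101376
Part 2: A1 = -101376; m = -2; remainder = value at the root: 8*(-2)^2 - 1*(-2)^1 + 4 = (32) + (2) + (4) = 38; answer 38
Part 3: A2 = 38; r = -7; T(3) = -2*(37) + 2*(-25) - 2*(-7) = -110; iterating: T(3)=-110, T(4)=344, T(5)=-982, T(6)=2872, T(7)=-8396, T(8)=24500; answer 24500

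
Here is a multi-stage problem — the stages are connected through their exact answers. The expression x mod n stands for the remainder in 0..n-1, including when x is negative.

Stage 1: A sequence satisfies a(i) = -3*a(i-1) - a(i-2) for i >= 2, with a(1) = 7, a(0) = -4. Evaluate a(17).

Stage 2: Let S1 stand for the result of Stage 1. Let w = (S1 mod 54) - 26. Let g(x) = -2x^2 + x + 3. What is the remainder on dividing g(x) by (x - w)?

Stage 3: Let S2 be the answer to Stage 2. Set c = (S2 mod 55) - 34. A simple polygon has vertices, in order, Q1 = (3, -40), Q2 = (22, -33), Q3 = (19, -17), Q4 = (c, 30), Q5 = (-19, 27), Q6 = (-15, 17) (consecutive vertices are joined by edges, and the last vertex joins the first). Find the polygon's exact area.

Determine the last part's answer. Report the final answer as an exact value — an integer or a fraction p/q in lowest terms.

1881/2

Stage 1: a(2) = -3*(7) - 1*(-4) = -17; iterating: a(2)=-17, a(3)=44, a(4)=-115, a(5)=301, a(6)=-788, a(7)=2063, a(8)=-5401, a(9)=14140, a(10)=-37019, a(11)=96917, a(12)=-253732, a(13)=664279, a(14)=-1739105, a(15)=4553036, a(16)=-11920003, a(17)=31206973; answer 31206973
Stage 2: S1 = 31206973; w = 23; remainder = value at the root: -2*(23)^2 + 1*(23)^1 + 3 = (-1058) + (23) + (3) = -1032; answer -1032
Stage 3: S2 = -1032; c = -21; cross terms: (3*-33 - 22*-40)=781, (22*-17 - 19*-33)=253, (19*30 - -21*-17)=213, (-21*27 - -19*30)=3, (-19*17 - -15*27)=82, (-15*-40 - 3*17)=549; twice the area = |1881| = 1881; area = 1881/2; answer 1881/2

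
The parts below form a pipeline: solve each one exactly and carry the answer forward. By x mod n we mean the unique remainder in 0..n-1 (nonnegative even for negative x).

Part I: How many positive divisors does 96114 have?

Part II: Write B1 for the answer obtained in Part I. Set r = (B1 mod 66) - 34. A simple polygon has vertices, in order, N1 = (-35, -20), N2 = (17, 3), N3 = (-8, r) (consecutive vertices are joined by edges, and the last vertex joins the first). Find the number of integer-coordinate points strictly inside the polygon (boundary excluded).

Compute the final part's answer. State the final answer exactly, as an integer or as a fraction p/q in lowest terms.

258

Part I: 96114 = 2 * 3 * 83 * 193; number of divisors = (1+1) * (1+1) * (1+1) * (1+1) = 16; answer 16
Part II: B1 = 16; r = -18; cross terms: (-35*3 - 17*-20)=235, (17*-18 - -8*3)=-282, (-8*-20 - -35*-18)=-470; twice the area = |-517| = 517; area = 517/2; boundary points = 1 + 1 + 1 = 3; strictly interior points = area - boundary/2 + 1 = 258; answer 258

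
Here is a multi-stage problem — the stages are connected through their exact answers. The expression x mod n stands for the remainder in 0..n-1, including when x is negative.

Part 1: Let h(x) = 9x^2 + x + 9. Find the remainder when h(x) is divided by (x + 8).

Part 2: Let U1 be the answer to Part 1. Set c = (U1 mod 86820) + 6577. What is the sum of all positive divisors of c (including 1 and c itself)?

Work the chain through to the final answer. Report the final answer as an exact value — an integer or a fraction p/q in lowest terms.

Part 1: remainder = value at the root: 9*(-8)^2 + 1*(-8)^1 + 9 = (576) + (-8) + (9) = 577; answer 577
Part 2: U1 = 577; c = 7154; 7154 = 2 * 7^2 * 73; sigma = (1 + 2) * (1 + 7 + 49) * (1 + 73) = 3 * 57 * 74 = 12654; answer 12654

12654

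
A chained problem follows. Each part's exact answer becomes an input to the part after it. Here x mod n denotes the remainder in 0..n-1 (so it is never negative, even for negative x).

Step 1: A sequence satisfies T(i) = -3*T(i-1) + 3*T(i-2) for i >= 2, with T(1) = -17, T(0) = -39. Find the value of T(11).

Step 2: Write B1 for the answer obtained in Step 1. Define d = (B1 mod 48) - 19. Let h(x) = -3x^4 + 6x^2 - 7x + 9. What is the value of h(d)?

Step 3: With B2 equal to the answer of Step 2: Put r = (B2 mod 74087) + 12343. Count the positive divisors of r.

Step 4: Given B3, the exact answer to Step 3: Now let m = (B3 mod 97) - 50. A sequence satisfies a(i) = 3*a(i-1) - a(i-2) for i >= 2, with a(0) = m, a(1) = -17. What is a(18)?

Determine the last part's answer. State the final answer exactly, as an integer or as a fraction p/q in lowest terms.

Step 1: T(2) = -3*(-17) + 3*(-39) = -66; iterating: T(2)=-66, T(3)=147, T(4)=-639, T(5)=2358, T(6)=-8991, T(7)=34047, T(8)=-129114, T(9)=489483, T(10)=-1855791, T(11)=7035822; answer 7035822
Step 2: B1 = 7035822; d = 11; -3*(11)^4 + 6*(11)^2 - 7*(11)^1 + 9 = (-43923) + (726) + (-77) + (9) = -43265; answer -43265
Step 3: B2 = -43265; r = 43165; 43165 = 5 * 89 * 97; number of divisors = (1+1) * (1+1) * (1+1) = 8; answer 8
Step 4: B3 = 8; m = -42; a(2) = 3*(-17) - 1*(-42) = -9; iterating: a(2)=-9, a(3)=-10, a(4)=-21, a(5)=-53, a(6)=-138, a(7)=-361, a(8)=-945, a(9)=-2474, a(10)=-6477, a(11)=-16957, a(12)=-44394, a(13)=-116225, a(14)=-304281, a(15)=-796618, a(16)=-2085573, a(17)=-5460101, a(18)=-14294730; answer -14294730

-14294730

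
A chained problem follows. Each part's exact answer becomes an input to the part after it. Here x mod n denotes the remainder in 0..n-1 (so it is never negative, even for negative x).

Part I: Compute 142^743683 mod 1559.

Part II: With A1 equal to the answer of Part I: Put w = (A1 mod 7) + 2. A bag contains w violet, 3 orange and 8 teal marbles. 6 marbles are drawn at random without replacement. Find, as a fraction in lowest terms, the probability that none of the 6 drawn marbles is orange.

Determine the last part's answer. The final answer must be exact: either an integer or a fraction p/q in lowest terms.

Part I: squarings mod 1559: 142^1=142, 142^2=1456, 142^4=1255, 142^8=435, 142^16=586, 142^32=416, 142^64=7, 142^128=49, 142^256=842, 142^512=1178, 142^1024=174, 142^2048=655, 142^4096=300, 142^8192=1137, 142^16384=358, 142^32768=326, 142^65536=264, 142^131072=1100, 142^262144=216, 142^524288=1445; 142^743683 = 142^1 * 142^2 * 142^256 * 142^2048 * 142^4096 * 142^16384 * 142^65536 * 142^131072 * 142^524288 = 1117 (mod 1559); answer 1117
Part II: A1 = 1117; w = 6; total draws C(17,6) = 12376; favorable C(14,6) = 3003; P = 33/136; answer 33/136

33/136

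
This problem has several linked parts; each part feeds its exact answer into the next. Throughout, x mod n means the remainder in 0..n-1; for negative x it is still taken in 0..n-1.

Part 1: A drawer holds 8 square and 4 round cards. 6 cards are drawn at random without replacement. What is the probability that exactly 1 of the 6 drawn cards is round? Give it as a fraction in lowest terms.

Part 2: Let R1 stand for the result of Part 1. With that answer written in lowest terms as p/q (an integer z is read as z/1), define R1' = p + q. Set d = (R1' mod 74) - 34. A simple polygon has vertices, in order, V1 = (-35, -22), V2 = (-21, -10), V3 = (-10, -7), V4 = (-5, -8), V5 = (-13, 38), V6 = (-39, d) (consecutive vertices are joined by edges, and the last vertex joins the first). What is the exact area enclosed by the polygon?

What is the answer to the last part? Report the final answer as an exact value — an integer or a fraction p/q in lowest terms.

Part 1: total draws C(12,6) = 924; favorable C(4,1)*C(8,5) = 224; P = 8/33; answer 8/33
Part 2: R1 = 8/33; threaded value p + q = 41; d = 7; cross terms: (-35*-10 - -21*-22)=-112, (-21*-7 - -10*-10)=47, (-10*-8 - -5*-7)=45, (-5*38 - -13*-8)=-294, (-13*7 - -39*38)=1391, (-39*-22 - -35*7)=1103; twice the area = |2180| = 2180; area = 1090; answer 1090

1090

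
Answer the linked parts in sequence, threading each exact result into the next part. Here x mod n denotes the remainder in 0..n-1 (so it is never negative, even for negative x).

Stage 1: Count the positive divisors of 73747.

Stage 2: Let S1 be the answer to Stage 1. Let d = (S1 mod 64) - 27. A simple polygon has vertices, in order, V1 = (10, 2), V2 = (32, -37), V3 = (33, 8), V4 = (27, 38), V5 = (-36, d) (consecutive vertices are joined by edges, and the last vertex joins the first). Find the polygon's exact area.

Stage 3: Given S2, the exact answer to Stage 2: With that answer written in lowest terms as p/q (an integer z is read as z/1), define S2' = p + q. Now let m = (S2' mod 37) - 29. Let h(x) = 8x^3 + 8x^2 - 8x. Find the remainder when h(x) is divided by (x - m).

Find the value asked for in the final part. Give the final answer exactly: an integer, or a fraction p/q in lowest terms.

Stage 1: 73747 = 29 * 2543; number of divisors = (1+1) * (1+1) = 4; answer 4
Stage 2: S1 = 4; d = -23; cross terms: (10*-37 - 32*2)=-434, (32*8 - 33*-37)=1477, (33*38 - 27*8)=1038, (27*-23 - -36*38)=747, (-36*2 - 10*-23)=158; twice the area = |2986| = 2986; area = 1493; answer 1493
Stage 3: S2 = 1493; threaded value p + q = 1494; m = -15; remainder = value at the root: 8*(-15)^3 + 8*(-15)^2 - 8*(-15)^1 = (-27000) + (1800) + (120) = -25080; answer -25080

-25080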